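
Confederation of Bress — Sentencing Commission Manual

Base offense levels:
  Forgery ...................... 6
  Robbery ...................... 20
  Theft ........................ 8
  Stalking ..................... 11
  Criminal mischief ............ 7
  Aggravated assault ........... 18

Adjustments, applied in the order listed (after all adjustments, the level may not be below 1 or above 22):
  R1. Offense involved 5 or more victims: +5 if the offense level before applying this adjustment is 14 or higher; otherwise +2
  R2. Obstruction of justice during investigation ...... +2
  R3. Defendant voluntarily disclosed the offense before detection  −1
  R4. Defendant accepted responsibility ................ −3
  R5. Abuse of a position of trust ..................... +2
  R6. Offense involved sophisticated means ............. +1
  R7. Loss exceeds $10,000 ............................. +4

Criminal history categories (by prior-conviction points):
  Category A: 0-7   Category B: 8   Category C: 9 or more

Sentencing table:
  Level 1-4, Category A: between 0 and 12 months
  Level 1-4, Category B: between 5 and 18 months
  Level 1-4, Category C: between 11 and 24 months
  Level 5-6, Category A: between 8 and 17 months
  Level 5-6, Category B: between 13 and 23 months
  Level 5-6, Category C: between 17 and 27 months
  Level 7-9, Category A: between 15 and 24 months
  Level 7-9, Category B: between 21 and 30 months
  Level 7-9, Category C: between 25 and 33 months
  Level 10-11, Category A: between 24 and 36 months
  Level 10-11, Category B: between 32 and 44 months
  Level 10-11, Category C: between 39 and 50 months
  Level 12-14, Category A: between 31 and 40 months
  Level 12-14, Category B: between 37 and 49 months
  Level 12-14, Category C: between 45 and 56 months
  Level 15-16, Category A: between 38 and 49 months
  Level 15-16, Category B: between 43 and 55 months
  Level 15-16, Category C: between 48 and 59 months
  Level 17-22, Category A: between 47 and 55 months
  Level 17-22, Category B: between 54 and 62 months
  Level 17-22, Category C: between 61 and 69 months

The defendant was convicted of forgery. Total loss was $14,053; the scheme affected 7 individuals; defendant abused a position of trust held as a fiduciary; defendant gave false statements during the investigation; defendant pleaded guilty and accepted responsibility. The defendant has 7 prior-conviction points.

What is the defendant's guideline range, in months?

31-40 months

Base offense level for forgery: 6.
R1 applies (level before this adjustment is 6 < 14, so +2): 6 + 2 = 8.
R2 applies: 8 + 2 = 10.
R3 does not apply.
R4 applies: 10 − 3 = 7.
R5 applies: 7 + 2 = 9.
R6 does not apply.
R7 applies: 9 + 4 = 13.
Final offense level: 13.
Criminal history: 7 prior points → Category A (0-7).
Level 13 falls in the 12-14 band.
Grid: Level 12-14 × Category A = 31-40 months.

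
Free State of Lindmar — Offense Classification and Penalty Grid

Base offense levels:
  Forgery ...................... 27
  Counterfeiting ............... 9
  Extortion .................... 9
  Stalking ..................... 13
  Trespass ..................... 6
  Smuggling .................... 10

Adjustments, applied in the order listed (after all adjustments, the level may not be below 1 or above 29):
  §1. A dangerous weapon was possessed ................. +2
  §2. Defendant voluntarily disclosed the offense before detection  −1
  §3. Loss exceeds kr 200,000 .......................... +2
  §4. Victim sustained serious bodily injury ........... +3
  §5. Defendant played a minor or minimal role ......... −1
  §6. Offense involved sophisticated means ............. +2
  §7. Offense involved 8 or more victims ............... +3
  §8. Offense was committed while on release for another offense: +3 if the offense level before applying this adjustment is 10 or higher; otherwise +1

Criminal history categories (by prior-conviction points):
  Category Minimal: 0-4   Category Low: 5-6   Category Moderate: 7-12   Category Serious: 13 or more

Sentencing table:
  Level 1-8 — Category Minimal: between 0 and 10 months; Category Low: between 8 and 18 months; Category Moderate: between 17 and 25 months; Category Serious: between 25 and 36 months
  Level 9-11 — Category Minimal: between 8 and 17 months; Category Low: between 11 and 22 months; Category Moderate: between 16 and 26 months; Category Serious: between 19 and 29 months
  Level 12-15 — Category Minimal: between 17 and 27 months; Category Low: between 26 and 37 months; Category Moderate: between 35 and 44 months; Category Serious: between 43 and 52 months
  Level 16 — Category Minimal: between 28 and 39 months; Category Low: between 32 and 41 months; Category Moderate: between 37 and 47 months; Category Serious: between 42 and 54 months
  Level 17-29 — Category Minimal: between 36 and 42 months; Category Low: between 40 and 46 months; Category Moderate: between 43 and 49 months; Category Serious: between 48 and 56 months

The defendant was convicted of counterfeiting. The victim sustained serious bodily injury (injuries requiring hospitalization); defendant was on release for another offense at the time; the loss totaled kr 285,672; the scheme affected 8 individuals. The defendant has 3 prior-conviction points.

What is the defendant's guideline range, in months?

36-42 months

Base offense level for counterfeiting: 9.
§2 does not apply.
§3 applies: 9 + 2 = 11.
§4 applies: 11 + 3 = 14.
§7 applies: 14 + 3 = 17.
§8 applies (level before this adjustment is 17 ≥ 10, so +3): 17 + 3 = 20.
Final offense level: 20.
Criminal history: 3 prior points → Category Minimal (0-4).
Level 20 falls in the 17-29 band.
Grid: Level 17-29 × Category Minimal = 36-42 months.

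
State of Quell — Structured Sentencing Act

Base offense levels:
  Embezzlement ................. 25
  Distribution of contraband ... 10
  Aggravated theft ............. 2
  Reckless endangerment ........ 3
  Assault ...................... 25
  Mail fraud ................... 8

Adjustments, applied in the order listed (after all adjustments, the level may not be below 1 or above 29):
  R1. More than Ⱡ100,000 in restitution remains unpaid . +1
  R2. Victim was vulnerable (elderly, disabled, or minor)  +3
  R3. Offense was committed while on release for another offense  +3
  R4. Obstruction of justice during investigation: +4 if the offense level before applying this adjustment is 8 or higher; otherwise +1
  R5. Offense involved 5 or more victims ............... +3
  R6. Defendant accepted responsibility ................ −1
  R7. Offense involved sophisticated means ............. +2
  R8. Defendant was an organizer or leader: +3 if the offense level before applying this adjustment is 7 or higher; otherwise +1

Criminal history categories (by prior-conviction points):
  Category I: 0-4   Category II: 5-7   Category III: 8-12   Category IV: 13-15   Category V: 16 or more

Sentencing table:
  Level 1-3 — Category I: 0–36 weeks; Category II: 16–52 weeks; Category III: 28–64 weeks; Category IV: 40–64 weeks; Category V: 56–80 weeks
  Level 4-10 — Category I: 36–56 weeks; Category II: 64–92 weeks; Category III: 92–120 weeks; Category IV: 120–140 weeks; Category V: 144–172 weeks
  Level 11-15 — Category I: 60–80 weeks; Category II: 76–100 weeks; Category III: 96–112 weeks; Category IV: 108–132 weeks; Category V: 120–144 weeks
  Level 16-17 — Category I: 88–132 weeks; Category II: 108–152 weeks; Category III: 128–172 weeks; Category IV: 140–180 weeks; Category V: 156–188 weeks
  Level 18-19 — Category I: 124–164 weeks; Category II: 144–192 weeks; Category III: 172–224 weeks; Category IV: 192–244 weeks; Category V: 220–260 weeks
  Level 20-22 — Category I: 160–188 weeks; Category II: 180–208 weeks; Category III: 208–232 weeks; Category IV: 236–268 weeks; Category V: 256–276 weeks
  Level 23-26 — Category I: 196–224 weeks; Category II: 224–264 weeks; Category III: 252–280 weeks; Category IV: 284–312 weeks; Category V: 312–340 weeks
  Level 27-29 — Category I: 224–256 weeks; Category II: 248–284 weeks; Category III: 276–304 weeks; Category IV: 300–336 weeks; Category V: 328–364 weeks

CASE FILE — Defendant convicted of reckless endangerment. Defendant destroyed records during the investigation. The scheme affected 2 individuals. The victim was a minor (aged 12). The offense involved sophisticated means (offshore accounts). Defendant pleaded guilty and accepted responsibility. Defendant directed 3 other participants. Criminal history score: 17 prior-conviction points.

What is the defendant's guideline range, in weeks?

120-144 weeks

Base offense level for reckless endangerment: 3.
R2 applies: 3 + 3 = 6.
R4 applies (level before this adjustment is 6 < 8, so +1): 6 + 1 = 7.
R5 does not apply.
R6 applies: 7 − 1 = 6.
R7 applies: 6 + 2 = 8.
R8 applies (level before this adjustment is 8 ≥ 7, so +3): 8 + 3 = 11.
Final offense level: 11.
Criminal history: 17 prior points → Category V (16+).
Level 11 falls in the 11-15 band.
Grid: Level 11-15 × Category V = 120-144 weeks.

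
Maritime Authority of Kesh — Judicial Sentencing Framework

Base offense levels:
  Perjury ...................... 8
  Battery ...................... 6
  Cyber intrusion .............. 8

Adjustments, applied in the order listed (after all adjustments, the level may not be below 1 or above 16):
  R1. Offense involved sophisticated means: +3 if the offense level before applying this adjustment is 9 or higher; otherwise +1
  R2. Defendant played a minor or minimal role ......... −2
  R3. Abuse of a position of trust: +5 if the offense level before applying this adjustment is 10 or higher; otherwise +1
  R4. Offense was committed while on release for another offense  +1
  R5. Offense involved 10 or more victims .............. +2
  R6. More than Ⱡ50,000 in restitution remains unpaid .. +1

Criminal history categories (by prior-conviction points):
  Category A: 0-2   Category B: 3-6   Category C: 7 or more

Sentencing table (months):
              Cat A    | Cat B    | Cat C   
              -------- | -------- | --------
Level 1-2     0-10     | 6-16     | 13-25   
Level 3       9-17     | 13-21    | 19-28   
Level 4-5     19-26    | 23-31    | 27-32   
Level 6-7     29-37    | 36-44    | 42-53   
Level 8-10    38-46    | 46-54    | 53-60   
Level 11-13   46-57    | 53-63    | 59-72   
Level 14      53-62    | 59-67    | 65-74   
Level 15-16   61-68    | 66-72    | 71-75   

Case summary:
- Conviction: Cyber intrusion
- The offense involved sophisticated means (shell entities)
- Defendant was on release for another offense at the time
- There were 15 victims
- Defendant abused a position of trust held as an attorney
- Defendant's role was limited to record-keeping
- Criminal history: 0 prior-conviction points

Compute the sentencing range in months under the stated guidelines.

Base offense level for cyber intrusion: 8.
R1 applies (level before this adjustment is 8 < 9, so +1): 8 + 1 = 9.
R2 applies: 9 − 2 = 7.
R3 applies (level before this adjustment is 7 < 10, so +1): 7 + 1 = 8.
R4 applies: 8 + 1 = 9.
R5 applies: 9 + 2 = 11.
Final offense level: 11.
Criminal history: 0 prior points → Category A (0-2).
Level 11 falls in the 11-13 band.
Grid: Level 11-13 × Category A = 46-57 months.

46-57 months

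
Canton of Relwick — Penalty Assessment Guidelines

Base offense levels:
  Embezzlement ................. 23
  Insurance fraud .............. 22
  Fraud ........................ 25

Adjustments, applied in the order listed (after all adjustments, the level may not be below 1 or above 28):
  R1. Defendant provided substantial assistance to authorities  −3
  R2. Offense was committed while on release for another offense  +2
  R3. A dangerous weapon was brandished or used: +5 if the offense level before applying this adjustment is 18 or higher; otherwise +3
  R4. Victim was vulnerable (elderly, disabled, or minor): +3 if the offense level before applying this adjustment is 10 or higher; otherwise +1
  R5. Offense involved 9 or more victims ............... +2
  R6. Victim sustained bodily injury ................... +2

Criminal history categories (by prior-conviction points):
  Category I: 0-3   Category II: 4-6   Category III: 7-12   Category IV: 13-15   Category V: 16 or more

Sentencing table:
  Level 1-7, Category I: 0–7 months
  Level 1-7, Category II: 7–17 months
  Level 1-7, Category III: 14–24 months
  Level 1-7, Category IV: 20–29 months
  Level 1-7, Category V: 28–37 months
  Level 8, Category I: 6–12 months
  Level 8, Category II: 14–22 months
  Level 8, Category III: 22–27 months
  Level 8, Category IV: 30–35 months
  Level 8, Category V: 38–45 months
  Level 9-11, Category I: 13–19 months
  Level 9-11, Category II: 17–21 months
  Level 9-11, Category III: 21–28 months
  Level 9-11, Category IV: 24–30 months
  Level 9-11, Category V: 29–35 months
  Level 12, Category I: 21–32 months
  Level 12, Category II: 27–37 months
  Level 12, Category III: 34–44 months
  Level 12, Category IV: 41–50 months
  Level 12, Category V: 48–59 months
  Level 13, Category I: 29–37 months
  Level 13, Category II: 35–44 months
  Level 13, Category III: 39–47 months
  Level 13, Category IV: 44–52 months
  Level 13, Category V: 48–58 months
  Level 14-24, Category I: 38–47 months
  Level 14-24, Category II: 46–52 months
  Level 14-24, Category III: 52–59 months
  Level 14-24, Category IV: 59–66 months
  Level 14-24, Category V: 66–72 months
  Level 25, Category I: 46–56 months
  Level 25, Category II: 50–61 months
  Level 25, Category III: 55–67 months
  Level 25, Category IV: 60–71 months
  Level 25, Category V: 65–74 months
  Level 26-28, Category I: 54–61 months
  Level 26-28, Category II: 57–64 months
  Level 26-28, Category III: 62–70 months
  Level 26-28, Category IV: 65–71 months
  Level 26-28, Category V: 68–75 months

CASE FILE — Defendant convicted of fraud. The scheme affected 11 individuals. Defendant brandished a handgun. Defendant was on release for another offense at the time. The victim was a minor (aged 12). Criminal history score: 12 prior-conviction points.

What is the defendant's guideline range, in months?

Base offense level for fraud: 25.
R1 does not apply.
R2 applies: 25 + 2 = 27.
R3 applies (level before this adjustment is 27 ≥ 18, so +5): 27 + 5 = 32.
R4 applies (level before this adjustment is 32 ≥ 10, so +3): 32 + 3 = 35.
R5 applies: 35 + 2 = 37.
R6 does not apply.
Level 37 exceeds the maximum of 28; capped at 28.
Final offense level: 28.
Criminal history: 12 prior points → Category III (7-12).
Level 28 falls in the 26-28 band.
Grid: Level 26-28 × Category III = 62-70 months.

62-70 months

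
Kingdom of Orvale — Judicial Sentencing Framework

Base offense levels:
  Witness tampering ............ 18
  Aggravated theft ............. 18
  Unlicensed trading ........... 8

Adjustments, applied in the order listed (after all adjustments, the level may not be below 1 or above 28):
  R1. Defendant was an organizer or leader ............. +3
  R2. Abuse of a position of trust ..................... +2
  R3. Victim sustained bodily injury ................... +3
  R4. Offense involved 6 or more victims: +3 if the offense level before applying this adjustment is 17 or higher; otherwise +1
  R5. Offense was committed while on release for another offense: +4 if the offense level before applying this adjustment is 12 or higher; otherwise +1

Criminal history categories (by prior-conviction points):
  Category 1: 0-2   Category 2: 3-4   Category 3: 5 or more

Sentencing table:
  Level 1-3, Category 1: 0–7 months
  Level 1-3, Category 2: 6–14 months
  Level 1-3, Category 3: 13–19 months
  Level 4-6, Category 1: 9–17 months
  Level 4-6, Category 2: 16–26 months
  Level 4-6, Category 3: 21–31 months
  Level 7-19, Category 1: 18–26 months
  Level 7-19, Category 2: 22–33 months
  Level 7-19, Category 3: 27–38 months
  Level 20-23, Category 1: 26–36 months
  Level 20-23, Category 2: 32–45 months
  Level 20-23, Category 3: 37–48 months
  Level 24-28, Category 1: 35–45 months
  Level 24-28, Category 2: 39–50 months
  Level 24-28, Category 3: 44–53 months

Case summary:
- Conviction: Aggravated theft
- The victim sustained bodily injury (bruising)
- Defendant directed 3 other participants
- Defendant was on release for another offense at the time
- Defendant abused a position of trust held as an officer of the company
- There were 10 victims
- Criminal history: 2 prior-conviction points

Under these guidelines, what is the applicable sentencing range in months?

35-45 months

Base offense level for aggravated theft: 18.
R1 applies: 18 + 3 = 21.
R2 applies: 21 + 2 = 23.
R3 applies: 23 + 3 = 26.
R4 applies (level before this adjustment is 26 ≥ 17, so +3): 26 + 3 = 29.
R5 applies (level before this adjustment is 29 ≥ 12, so +4): 29 + 4 = 33.
Level 33 exceeds the maximum of 28; capped at 28.
Final offense level: 28.
Criminal history: 2 prior points → Category 1 (0-2).
Level 28 falls in the 24-28 band.
Grid: Level 24-28 × Category 1 = 35-45 months.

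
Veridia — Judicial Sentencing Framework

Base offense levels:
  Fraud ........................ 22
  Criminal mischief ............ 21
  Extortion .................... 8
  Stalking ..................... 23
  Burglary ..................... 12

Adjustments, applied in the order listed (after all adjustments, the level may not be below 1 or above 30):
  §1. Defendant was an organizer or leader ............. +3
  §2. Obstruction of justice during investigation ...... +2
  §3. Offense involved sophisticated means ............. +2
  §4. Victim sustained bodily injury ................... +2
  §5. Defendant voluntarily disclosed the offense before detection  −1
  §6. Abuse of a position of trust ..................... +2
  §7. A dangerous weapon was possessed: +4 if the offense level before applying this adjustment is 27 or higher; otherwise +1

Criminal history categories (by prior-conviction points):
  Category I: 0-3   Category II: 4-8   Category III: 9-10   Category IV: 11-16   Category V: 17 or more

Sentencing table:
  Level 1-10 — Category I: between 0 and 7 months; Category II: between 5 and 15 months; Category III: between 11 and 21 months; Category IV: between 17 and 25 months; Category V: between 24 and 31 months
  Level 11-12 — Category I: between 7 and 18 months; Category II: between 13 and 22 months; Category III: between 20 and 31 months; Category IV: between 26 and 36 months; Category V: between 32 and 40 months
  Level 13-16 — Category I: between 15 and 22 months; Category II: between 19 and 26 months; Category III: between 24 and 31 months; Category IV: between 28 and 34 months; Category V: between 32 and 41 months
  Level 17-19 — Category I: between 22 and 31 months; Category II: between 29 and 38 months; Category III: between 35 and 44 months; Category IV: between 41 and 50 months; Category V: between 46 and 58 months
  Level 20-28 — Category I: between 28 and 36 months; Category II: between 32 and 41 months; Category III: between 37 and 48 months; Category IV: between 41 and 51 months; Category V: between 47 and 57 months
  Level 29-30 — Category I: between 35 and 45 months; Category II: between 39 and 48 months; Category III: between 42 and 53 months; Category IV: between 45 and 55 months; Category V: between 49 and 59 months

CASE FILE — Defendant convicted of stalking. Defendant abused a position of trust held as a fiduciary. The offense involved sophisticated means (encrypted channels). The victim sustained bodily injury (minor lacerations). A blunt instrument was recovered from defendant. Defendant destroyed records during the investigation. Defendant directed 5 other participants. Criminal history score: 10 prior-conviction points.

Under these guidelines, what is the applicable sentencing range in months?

42-53 months

Base offense level for stalking: 23.
§1 applies: 23 + 3 = 26.
§2 applies: 26 + 2 = 28.
§3 applies: 28 + 2 = 30.
§4 applies: 30 + 2 = 32.
§5 does not apply.
§6 applies: 32 + 2 = 34.
§7 applies (level before this adjustment is 34 ≥ 27, so +4): 34 + 4 = 38.
Level 38 exceeds the maximum of 30; capped at 30.
Final offense level: 30.
Criminal history: 10 prior points → Category III (9-10).
Level 30 falls in the 29-30 band.
Grid: Level 29-30 × Category III = 42-53 months.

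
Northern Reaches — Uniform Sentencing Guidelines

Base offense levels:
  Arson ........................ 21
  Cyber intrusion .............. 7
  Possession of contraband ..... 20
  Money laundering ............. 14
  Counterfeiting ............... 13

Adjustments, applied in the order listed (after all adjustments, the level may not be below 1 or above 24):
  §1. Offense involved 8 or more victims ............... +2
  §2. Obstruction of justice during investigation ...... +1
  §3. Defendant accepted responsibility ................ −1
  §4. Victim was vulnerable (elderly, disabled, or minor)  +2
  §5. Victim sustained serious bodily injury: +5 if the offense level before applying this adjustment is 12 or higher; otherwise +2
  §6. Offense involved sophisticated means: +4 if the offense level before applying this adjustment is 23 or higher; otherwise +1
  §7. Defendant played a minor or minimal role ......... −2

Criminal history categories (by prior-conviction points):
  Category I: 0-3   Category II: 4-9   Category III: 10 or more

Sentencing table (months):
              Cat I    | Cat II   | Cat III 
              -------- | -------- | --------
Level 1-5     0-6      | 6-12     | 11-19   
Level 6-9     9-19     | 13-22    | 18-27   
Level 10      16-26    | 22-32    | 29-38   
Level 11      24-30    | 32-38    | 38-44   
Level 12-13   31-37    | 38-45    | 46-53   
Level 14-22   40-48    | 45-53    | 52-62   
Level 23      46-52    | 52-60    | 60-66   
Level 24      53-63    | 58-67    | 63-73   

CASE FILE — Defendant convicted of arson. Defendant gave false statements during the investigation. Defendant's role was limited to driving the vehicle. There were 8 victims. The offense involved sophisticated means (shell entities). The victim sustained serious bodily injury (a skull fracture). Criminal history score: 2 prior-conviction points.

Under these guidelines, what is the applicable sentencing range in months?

53-63 months

Base offense level for arson: 21.
§1 applies: 21 + 2 = 23.
§2 applies: 23 + 1 = 24.
§5 applies (level before this adjustment is 24 ≥ 12, so +5): 24 + 5 = 29.
§6 applies (level before this adjustment is 29 ≥ 23, so +4): 29 + 4 = 33.
§7 applies: 33 − 2 = 31.
Level 31 exceeds the maximum of 24; capped at 24.
Final offense level: 24.
Criminal history: 2 prior points → Category I (0-3).
Level 24 falls in the 24 band.
Grid: Level 24 × Category I = 53-63 months.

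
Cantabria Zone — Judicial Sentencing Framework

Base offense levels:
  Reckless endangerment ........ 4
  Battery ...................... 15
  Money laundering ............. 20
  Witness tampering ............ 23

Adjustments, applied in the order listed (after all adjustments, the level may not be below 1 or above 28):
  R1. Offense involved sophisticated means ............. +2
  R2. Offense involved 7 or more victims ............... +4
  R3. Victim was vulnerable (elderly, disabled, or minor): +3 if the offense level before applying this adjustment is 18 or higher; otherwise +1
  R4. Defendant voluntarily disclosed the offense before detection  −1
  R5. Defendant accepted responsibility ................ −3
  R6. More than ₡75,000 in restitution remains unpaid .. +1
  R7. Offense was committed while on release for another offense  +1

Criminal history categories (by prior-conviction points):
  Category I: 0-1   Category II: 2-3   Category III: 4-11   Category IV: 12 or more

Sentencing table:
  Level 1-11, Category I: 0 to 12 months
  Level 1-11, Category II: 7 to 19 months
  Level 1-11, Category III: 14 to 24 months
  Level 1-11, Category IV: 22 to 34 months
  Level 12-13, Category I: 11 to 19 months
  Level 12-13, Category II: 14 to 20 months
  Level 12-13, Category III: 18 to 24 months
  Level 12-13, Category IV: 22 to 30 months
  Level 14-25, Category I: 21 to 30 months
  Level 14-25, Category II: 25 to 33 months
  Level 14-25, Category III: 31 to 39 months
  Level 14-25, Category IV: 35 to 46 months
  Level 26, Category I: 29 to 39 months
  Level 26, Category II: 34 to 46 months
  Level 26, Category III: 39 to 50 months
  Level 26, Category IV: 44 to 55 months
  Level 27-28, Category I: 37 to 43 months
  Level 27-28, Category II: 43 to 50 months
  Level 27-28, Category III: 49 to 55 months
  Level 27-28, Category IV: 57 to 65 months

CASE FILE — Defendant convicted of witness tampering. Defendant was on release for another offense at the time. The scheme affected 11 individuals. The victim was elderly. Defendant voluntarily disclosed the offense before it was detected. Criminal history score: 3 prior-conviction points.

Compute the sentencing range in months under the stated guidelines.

Base offense level for witness tampering: 23.
R2 applies: 23 + 4 = 27.
R3 applies (level before this adjustment is 27 ≥ 18, so +3): 27 + 3 = 30.
R4 applies: 30 − 1 = 29.
R6 does not apply.
R7 applies: 29 + 1 = 30.
Level 30 exceeds the maximum of 28; capped at 28.
Final offense level: 28.
Criminal history: 3 prior points → Category II (2-3).
Level 28 falls in the 27-28 band.
Grid: Level 27-28 × Category II = 43-50 months.

43-50 months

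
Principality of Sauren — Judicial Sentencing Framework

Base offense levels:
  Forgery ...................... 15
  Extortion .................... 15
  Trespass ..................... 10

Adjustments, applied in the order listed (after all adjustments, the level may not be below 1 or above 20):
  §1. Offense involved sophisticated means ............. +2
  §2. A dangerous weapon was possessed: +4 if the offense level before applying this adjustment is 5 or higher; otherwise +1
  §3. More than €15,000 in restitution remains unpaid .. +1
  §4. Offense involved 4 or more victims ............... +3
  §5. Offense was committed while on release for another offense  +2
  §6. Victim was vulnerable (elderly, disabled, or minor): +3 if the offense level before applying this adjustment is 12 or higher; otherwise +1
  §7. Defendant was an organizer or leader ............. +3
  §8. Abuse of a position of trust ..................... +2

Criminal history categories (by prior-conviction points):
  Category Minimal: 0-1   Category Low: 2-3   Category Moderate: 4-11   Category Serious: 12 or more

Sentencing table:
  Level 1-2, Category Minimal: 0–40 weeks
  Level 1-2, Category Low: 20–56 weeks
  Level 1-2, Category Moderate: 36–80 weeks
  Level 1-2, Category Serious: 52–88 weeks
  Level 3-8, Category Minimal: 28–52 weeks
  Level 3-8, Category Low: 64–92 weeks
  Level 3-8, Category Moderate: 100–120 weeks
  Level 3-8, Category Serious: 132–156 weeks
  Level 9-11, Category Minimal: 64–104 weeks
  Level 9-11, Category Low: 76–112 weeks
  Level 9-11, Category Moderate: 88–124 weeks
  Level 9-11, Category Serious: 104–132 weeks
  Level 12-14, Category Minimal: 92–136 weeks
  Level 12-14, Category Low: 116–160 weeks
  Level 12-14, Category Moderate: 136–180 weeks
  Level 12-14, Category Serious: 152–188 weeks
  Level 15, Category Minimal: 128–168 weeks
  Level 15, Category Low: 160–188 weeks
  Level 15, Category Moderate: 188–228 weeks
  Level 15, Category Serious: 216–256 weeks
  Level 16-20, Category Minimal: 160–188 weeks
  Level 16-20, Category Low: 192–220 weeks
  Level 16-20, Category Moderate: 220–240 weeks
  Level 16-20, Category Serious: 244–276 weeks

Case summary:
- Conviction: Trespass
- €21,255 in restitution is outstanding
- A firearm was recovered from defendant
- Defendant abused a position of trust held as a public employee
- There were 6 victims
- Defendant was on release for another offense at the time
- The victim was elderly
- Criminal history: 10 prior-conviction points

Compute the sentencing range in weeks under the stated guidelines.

220-240 weeks

Base offense level for trespass: 10.
§2 applies (level before this adjustment is 10 ≥ 5, so +4): 10 + 4 = 14.
§3 applies: 14 + 1 = 15.
§4 applies: 15 + 3 = 18.
§5 applies: 18 + 2 = 20.
§6 applies (level before this adjustment is 20 ≥ 12, so +3): 20 + 3 = 23.
§7 does not apply.
§8 applies: 23 + 2 = 25.
Level 25 exceeds the maximum of 20; capped at 20.
Final offense level: 20.
Criminal history: 10 prior points → Category Moderate (4-11).
Level 20 falls in the 16-20 band.
Grid: Level 16-20 × Category Moderate = 220-240 weeks.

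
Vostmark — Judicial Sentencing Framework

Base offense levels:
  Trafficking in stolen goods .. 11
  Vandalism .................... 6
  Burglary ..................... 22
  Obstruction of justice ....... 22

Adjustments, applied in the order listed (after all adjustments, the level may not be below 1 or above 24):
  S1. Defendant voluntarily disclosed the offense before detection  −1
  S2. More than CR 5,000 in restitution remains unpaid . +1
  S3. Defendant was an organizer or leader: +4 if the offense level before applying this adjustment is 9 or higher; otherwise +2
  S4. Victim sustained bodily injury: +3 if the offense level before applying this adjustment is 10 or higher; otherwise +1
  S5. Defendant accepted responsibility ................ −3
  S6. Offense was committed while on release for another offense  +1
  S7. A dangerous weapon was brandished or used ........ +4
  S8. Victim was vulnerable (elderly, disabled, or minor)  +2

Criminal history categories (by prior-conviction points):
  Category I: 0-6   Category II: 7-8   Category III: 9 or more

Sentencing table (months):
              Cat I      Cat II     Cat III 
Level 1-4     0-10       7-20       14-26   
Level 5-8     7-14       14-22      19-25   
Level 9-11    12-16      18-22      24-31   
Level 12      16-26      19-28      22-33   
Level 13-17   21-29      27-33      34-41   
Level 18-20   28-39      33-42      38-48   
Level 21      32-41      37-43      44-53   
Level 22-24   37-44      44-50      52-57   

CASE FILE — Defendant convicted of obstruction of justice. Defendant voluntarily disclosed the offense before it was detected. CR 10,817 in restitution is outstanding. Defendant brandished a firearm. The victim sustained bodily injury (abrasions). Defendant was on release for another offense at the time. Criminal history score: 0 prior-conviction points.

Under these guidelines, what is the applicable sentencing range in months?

Base offense level for obstruction of justice: 22.
S1 applies: 22 − 1 = 21.
S2 applies: 21 + 1 = 22.
S3 does not apply.
S4 applies (level before this adjustment is 22 ≥ 10, so +3): 22 + 3 = 25.
S6 applies: 25 + 1 = 26.
S7 applies: 26 + 4 = 30.
Level 30 exceeds the maximum of 24; capped at 24.
Final offense level: 24.
Criminal history: 0 prior points → Category I (0-6).
Level 24 falls in the 22-24 band.
Grid: Level 22-24 × Category I = 37-44 months.

37-44 months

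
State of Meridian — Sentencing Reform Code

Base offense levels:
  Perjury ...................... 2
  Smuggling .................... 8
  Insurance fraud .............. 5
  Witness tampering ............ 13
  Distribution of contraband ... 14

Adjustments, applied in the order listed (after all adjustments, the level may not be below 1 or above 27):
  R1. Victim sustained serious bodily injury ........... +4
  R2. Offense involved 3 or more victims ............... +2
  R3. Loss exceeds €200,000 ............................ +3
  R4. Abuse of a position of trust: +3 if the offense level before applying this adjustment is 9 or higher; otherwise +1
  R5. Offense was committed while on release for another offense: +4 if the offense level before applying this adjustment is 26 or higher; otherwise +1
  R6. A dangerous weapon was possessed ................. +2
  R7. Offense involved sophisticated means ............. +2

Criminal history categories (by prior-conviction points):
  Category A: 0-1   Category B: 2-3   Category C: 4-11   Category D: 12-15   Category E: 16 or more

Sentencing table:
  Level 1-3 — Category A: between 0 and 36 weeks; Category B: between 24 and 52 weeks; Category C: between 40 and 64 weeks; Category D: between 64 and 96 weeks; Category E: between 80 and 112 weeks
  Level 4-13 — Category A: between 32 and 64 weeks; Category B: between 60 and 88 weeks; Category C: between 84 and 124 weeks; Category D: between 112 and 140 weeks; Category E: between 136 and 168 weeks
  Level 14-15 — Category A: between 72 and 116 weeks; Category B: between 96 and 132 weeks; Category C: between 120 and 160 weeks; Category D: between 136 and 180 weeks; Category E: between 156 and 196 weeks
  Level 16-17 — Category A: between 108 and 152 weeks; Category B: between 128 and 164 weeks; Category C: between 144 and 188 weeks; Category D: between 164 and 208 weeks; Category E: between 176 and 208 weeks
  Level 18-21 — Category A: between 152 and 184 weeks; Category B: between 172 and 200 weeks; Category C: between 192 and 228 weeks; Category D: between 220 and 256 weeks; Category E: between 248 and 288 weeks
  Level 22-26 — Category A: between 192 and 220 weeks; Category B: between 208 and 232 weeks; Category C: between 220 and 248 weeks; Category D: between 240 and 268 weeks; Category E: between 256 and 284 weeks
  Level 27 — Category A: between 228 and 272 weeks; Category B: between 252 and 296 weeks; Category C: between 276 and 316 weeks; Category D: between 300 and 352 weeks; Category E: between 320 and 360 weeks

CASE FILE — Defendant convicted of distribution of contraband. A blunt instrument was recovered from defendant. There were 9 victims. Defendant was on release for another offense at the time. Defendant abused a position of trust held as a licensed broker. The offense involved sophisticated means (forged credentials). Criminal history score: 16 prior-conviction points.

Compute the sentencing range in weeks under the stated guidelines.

Base offense level for distribution of contraband: 14.
R2 applies: 14 + 2 = 16.
R3 does not apply.
R4 applies (level before this adjustment is 16 ≥ 9, so +3): 16 + 3 = 19.
R5 applies (level before this adjustment is 19 < 26, so +1): 19 + 1 = 20.
R6 applies: 20 + 2 = 22.
R7 applies: 22 + 2 = 24.
Final offense level: 24.
Criminal history: 16 prior points → Category E (16+).
Level 24 falls in the 22-26 band.
Grid: Level 22-26 × Category E = 256-284 weeks.

256-284 weeks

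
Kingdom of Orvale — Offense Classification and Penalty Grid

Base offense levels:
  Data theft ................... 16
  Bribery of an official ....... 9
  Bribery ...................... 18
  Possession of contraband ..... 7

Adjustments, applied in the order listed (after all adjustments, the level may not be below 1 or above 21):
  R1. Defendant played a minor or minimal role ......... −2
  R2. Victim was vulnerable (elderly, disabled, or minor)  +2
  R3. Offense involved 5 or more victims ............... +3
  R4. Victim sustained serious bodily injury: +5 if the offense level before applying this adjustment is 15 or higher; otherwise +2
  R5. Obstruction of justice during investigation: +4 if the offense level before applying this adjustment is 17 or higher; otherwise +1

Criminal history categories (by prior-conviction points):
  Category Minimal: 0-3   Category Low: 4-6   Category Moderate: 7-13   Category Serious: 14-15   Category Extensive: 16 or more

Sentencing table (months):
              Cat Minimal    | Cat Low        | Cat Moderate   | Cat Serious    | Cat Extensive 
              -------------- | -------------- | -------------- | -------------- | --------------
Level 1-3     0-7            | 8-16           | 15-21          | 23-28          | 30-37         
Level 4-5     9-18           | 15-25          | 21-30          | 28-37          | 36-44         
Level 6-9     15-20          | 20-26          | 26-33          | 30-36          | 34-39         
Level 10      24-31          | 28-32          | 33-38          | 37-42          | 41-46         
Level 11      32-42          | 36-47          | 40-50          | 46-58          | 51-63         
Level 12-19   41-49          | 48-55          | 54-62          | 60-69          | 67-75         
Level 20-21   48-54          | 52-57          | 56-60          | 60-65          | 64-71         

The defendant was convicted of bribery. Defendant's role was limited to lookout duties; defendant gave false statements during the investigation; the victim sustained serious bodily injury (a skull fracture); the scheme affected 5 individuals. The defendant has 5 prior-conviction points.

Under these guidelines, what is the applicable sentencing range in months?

52-57 months

Base offense level for bribery: 18.
R1 applies: 18 − 2 = 16.
R3 applies: 16 + 3 = 19.
R4 applies (level before this adjustment is 19 ≥ 15, so +5): 19 + 5 = 24.
R5 applies (level before this adjustment is 24 ≥ 17, so +4): 24 + 4 = 28.
Level 28 exceeds the maximum of 21; capped at 21.
Final offense level: 21.
Criminal history: 5 prior points → Category Low (4-6).
Level 21 falls in the 20-21 band.
Grid: Level 20-21 × Category Low = 52-57 months.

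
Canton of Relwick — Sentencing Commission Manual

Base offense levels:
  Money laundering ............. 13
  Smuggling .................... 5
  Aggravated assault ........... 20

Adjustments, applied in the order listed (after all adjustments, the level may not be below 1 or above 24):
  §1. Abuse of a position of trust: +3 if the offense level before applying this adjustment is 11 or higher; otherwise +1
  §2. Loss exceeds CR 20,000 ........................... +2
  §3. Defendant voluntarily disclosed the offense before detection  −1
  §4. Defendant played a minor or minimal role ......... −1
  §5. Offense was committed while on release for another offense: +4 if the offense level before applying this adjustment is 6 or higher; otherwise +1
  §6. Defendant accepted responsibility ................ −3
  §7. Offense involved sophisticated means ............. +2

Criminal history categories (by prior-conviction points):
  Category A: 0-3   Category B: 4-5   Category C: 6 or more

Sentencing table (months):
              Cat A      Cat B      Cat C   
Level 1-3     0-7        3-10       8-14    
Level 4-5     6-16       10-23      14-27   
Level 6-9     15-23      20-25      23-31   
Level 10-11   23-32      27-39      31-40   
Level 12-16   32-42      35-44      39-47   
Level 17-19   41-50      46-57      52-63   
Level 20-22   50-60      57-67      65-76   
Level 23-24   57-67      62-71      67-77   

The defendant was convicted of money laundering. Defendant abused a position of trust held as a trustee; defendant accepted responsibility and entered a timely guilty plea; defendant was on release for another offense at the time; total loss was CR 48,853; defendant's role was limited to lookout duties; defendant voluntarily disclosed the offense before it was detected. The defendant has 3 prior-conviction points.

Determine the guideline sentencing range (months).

Base offense level for money laundering: 13.
§1 applies (level before this adjustment is 13 ≥ 11, so +3): 13 + 3 = 16.
§2 applies: 16 + 2 = 18.
§3 applies: 18 − 1 = 17.
§4 applies: 17 − 1 = 16.
§5 applies (level before this adjustment is 16 ≥ 6, so +4): 16 + 4 = 20.
§6 applies: 20 − 3 = 17.
§7 does not apply.
Final offense level: 17.
Criminal history: 3 prior points → Category A (0-3).
Level 17 falls in the 17-19 band.
Grid: Level 17-19 × Category A = 41-50 months.

41-50 months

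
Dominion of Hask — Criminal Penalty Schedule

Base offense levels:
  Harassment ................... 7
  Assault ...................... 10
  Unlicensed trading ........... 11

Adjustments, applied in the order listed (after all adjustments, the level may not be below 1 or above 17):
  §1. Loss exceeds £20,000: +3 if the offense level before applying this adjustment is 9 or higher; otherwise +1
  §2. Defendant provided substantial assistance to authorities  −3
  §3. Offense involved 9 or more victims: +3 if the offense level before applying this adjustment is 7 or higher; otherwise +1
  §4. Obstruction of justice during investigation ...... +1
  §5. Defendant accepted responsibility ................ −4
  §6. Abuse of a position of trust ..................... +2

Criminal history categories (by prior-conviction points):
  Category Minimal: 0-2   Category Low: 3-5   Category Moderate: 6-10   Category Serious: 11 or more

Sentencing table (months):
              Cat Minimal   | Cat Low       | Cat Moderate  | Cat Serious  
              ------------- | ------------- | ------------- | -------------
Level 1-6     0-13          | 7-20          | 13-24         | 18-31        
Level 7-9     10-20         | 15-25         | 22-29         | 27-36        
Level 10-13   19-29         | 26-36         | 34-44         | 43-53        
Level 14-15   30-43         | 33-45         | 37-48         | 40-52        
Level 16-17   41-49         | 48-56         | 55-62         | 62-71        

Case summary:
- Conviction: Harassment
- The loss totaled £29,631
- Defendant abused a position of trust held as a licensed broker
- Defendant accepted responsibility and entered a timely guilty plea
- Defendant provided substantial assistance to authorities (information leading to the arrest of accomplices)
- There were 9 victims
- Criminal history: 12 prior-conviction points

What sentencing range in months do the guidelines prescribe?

Base offense level for harassment: 7.
§1 applies (level before this adjustment is 7 < 9, so +1): 7 + 1 = 8.
§2 applies: 8 − 3 = 5.
§3 applies (level before this adjustment is 5 < 7, so +1): 5 + 1 = 6.
§5 applies: 6 − 4 = 2.
§6 applies: 2 + 2 = 4.
Final offense level: 4.
Criminal history: 12 prior points → Category Serious (11+).
Level 4 falls in the 1-6 band.
Grid: Level 1-6 × Category Serious = 18-31 months.

18-31 months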